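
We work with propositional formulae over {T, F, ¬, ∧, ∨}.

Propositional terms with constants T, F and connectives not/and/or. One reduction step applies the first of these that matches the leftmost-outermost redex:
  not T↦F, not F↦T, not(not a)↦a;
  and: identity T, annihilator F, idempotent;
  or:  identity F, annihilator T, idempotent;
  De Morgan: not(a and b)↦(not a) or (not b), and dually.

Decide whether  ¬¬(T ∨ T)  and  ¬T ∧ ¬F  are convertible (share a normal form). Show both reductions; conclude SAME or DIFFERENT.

Answer: DIFFERENT — A ⇓ T, B ⇓ F

Derivation:
Term A:
  start: ¬¬(T ∨ T)
  step 1: T ∨ T
  step 2: T

Term B:
  start: ¬T ∧ ¬F
  step 1: F ∧ ¬F
  step 2: F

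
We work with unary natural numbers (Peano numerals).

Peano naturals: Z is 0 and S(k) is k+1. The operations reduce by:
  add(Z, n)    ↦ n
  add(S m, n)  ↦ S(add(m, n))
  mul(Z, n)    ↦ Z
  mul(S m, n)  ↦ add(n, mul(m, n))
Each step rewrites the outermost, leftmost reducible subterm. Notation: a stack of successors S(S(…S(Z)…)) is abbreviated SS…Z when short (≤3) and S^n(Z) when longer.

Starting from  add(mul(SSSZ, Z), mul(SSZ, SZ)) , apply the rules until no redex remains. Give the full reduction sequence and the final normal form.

  start: add(mul(SSSZ, Z), mul(SSZ, SZ))
  →1  add(add(Z, mul(SSZ, Z)), mul(SSZ, SZ))
  →2  add(mul(SSZ, Z), mul(SSZ, SZ))
  →3  add(add(Z, mul(SZ, Z)), mul(SSZ, SZ))
  →4  add(mul(SZ, Z), mul(SSZ, SZ))
  →5  add(add(Z, mul(Z, Z)), mul(SSZ, SZ))
  →6  add(mul(Z, Z), mul(SSZ, SZ))
  →7  add(Z, mul(SSZ, SZ))
  →8  mul(SSZ, SZ)
  →9  add(SZ, mul(SZ, SZ))
  →10  S(add(Z, mul(SZ, SZ)))
  →11  S(mul(SZ, SZ))
  →12  S(add(SZ, mul(Z, SZ)))
  →13  S(S(add(Z, mul(Z, SZ))))
  →14  S(S(mul(Z, SZ)))
  →15  SSZ

Answer: normal form = SSZ  (in 15 steps)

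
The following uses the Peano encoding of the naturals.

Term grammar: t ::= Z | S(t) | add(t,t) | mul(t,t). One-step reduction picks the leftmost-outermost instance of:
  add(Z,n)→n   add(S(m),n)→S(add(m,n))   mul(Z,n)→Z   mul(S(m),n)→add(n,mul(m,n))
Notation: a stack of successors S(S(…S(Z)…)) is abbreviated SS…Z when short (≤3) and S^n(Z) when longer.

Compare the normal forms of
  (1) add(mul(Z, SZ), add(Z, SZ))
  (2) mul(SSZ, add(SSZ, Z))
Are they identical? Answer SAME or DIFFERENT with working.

Term A:
  start: add(mul(Z, SZ), add(Z, SZ))
  step 1: add(Z, add(Z, SZ))
  step 2: add(Z, SZ)
  step 3: SZ

Term B:
  start: mul(SSZ, add(SSZ, Z))
  step 1: add(add(SSZ, Z), mul(SZ, add(SSZ, Z)))
  step 2: add(S(add(SZ, Z)), mul(SZ, add(SSZ, Z)))
  step 3: S(add(add(SZ, Z), mul(SZ, add(SSZ, Z))))
  step 4: S(add(S(add(Z, Z)), mul(SZ, add(SSZ, Z))))
  step 5: S(S(add(add(Z, Z), mul(SZ, add(SSZ, Z)))))
  step 6: S(S(add(Z, mul(SZ, add(SSZ, Z)))))
  step 7: S(S(mul(SZ, add(SSZ, Z))))
  step 8: S(S(add(add(SSZ, Z), mul(Z, add(SSZ, Z)))))
  step 9: S(S(add(S(add(SZ, Z)), mul(Z, add(SSZ, Z)))))
  step 10: S(S(S(add(add(SZ, Z), mul(Z, add(SSZ, Z))))))
  step 11: S(S(S(add(S(add(Z, Z)), mul(Z, add(SSZ, Z))))))
  step 12: S(S(S(S(add(add(Z, Z), mul(Z, add(SSZ, Z)))))))
  step 13: S(S(S(S(add(Z, mul(Z, add(SSZ, Z)))))))
  step 14: S(S(S(S(mul(Z, add(SSZ, Z))))))
  step 15: S^4(Z)

Answer: DIFFERENT — A ⇓ SZ, B ⇓ S^4(Z)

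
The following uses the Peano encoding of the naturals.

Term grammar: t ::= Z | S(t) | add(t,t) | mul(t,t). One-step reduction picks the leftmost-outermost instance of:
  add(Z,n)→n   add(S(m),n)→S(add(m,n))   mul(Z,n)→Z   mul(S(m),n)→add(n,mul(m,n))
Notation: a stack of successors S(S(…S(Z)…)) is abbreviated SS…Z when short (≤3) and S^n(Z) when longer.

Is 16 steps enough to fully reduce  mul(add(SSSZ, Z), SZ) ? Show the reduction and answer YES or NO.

Answer: YES — reaches normal form SSSZ in 14 ≤ 16 steps

Reduction:
  start: mul(add(SSSZ, Z), SZ)
  step 1: mul(S(add(SSZ, Z)), SZ)
  step 2: add(SZ, mul(add(SSZ, Z), SZ))
  step 3: S(add(Z, mul(add(SSZ, Z), SZ)))
  step 4: S(mul(add(SSZ, Z), SZ))
  step 5: S(mul(S(add(SZ, Z)), SZ))
  step 6: S(add(SZ, mul(add(SZ, Z), SZ)))
  step 7: S(S(add(Z, mul(add(SZ, Z), SZ))))
  step 8: S(S(mul(add(SZ, Z), SZ)))
  step 9: S(S(mul(S(add(Z, Z)), SZ)))
  step 10: S(S(add(SZ, mul(add(Z, Z), SZ))))
  step 11: S(S(S(add(Z, mul(add(Z, Z), SZ)))))
  step 12: S(S(S(mul(add(Z, Z), SZ))))
  step 13: S(S(S(mul(Z, SZ))))
  step 14: SSSZ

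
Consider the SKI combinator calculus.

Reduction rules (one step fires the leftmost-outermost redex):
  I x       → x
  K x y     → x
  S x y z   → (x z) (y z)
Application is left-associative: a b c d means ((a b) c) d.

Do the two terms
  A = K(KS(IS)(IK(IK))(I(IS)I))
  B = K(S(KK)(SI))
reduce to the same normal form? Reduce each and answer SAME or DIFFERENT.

Term A:
  start: K(KS(IS)(IK(IK))(I(IS)I))
  [1] K(S(IK(IK))(I(IS)I))
  [2] K(S(K(IK))(I(IS)I))
  [3] K(S(KK)(I(IS)I))
  [4] K(S(KK)(ISI))
  [5] K(S(KK)(SI))

Term B:
  start: K(S(KK)(SI))

Answer: SAME — A ⇓ K(S(KK)(SI)), B ⇓ K(S(KK)(SI))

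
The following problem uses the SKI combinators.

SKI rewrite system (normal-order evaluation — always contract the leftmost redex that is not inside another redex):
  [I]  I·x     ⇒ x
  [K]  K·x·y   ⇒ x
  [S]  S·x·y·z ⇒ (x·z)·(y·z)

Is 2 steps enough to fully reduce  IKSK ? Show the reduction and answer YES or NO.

Answer: YES — reaches normal form S in 2 ≤ 2 steps

Derivation:
  start: IKSK
  →1  KSK
  →2  S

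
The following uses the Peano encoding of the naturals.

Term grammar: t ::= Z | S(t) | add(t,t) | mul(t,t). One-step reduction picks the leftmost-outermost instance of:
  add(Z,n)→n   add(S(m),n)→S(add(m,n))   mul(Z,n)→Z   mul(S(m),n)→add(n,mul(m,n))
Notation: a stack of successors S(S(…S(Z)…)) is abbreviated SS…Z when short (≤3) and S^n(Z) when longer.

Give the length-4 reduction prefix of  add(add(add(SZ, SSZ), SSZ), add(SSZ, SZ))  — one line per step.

Answer: after 4 steps: S(add(add(SSZ, SSZ), add(SSZ, SZ)))

Derivation:
  start: add(add(add(SZ, SSZ), SSZ), add(SSZ, SZ))
  →1  add(add(S(add(Z, SSZ)), SSZ), add(SSZ, SZ))
  →2  add(S(add(add(Z, SSZ), SSZ)), add(SSZ, SZ))
  →3  S(add(add(add(Z, SSZ), SSZ), add(SSZ, SZ)))
  →4  S(add(add(SSZ, SSZ), add(SSZ, SZ)))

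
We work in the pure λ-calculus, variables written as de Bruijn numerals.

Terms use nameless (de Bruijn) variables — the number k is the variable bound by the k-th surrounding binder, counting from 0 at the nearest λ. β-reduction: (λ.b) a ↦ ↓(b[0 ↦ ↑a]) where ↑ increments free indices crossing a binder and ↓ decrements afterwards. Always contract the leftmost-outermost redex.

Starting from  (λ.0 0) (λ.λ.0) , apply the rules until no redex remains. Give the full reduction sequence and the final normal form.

  start: (λ.0 0) (λ.λ.0)
  [1] (λ.λ.0) (λ.λ.0)
  [2] λ.0

Answer: normal form = λ.0  (in 2 steps)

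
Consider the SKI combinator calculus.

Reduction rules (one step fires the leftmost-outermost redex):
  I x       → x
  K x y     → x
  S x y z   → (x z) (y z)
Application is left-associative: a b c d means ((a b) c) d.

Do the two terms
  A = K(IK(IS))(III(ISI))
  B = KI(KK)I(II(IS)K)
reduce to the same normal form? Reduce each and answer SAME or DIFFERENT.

Term A:
  start: K(IK(IS))(III(ISI))
  →1  IK(IS)
  →2  K(IS)
  →3  KS

Term B:
  start: KI(KK)I(II(IS)K)
  →1  II(II(IS)K)
  →2  I(II(IS)K)
  →3  II(IS)K
  →4  I(IS)K
  →5  ISK
  →6  SK

Answer: DIFFERENT — A ⇓ KS, B ⇓ SK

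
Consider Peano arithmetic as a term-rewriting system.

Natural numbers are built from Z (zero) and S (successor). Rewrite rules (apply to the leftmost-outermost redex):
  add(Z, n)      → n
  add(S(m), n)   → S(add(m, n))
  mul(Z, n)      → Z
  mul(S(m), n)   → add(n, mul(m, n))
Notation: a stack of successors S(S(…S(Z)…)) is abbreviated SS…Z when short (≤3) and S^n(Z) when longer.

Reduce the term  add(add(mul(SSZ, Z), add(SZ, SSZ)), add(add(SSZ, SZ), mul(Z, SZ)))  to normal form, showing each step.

  start: add(add(mul(SSZ, Z), add(SZ, SSZ)), add(add(SSZ, SZ), mul(Z, SZ)))
  step 1: add(add(add(Z, mul(SZ, Z)), add(SZ, SSZ)), add(add(SSZ, SZ), mul(Z, SZ)))
  step 2: add(add(mul(SZ, Z), add(SZ, SSZ)), add(add(SSZ, SZ), mul(Z, SZ)))
  step 3: add(add(add(Z, mul(Z, Z)), add(SZ, SSZ)), add(add(SSZ, SZ), mul(Z, SZ)))
  step 4: add(add(mul(Z, Z), add(SZ, SSZ)), add(add(SSZ, SZ), mul(Z, SZ)))
  step 5: add(add(Z, add(SZ, SSZ)), add(add(SSZ, SZ), mul(Z, SZ)))
  step 6: add(add(SZ, SSZ), add(add(SSZ, SZ), mul(Z, SZ)))
  step 7: add(S(add(Z, SSZ)), add(add(SSZ, SZ), mul(Z, SZ)))
  step 8: S(add(add(Z, SSZ), add(add(SSZ, SZ), mul(Z, SZ))))
  step 9: S(add(SSZ, add(add(SSZ, SZ), mul(Z, SZ))))
  step 10: S(S(add(SZ, add(add(SSZ, SZ), mul(Z, SZ)))))
  step 11: S(S(S(add(Z, add(add(SSZ, SZ), mul(Z, SZ))))))
  step 12: S(S(S(add(add(SSZ, SZ), mul(Z, SZ)))))
  step 13: S(S(S(add(S(add(SZ, SZ)), mul(Z, SZ)))))
  step 14: S(S(S(S(add(add(SZ, SZ), mul(Z, SZ))))))
  step 15: S(S(S(S(add(S(add(Z, SZ)), mul(Z, SZ))))))
  step 16: S(S(S(S(S(add(add(Z, SZ), mul(Z, SZ)))))))
  step 17: S(S(S(S(S(add(SZ, mul(Z, SZ)))))))
  step 18: S(S(S(S(S(S(add(Z, mul(Z, SZ))))))))
  step 19: S(S(S(S(S(S(mul(Z, SZ)))))))
  step 20: S^6(Z)

Answer: normal form = S^6(Z)  (in 20 steps)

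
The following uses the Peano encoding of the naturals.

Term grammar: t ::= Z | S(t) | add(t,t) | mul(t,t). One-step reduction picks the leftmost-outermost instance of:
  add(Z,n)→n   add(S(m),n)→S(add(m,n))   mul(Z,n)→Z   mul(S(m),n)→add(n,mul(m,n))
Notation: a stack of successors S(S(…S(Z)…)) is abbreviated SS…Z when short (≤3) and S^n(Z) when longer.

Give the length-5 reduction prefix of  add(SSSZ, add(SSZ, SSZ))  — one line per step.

Answer: after 5 steps: S(S(S(S(add(SZ, SSZ)))))

Reduction:
  start: add(SSSZ, add(SSZ, SSZ))
  step 1: S(add(SSZ, add(SSZ, SSZ)))
  step 2: S(S(add(SZ, add(SSZ, SSZ))))
  step 3: S(S(S(add(Z, add(SSZ, SSZ)))))
  step 4: S(S(S(add(SSZ, SSZ))))
  step 5: S(S(S(S(add(SZ, SSZ)))))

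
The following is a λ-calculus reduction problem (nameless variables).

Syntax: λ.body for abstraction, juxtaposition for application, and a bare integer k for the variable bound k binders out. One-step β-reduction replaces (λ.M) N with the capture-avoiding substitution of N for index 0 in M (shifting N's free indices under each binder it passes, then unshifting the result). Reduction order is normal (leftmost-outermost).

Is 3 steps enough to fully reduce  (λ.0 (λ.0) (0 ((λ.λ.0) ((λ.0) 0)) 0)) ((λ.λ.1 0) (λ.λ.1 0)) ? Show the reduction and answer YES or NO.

Answer: NO — after 3 steps the term is (λ.λ.1 0) (λ.0) ((λ.λ.1 0) (λ.λ.1 0) ((λ.λ.0) ((λ.0) ((λ.λ.1 0) (λ.λ.1 0)))) ((λ.λ.1 0) (λ.λ.1 0))), not yet normal

Reduction:
  start: (λ.0 (λ.0) (0 ((λ.λ.0) ((λ.0) 0)) 0)) ((λ.λ.1 0) (λ.λ.1 0))
  [1] (λ.λ.1 0) (λ.λ.1 0) (λ.0) ((λ.λ.1 0) (λ.λ.1 0) ((λ.λ.0) ((λ.0) ((λ.λ.1 0) (λ.λ.1 0)))) ((λ.λ.1 0) (λ.λ.1 0)))
  [2] (λ.(λ.λ.1 0) 0) (λ.0) ((λ.λ.1 0) (λ.λ.1 0) ((λ.λ.0) ((λ.0) ((λ.λ.1 0) (λ.λ.1 0)))) ((λ.λ.1 0) (λ.λ.1 0)))
  [3] (λ.λ.1 0) (λ.0) ((λ.λ.1 0) (λ.λ.1 0) ((λ.λ.0) ((λ.0) ((λ.λ.1 0) (λ.λ.1 0)))) ((λ.λ.1 0) (λ.λ.1 0)))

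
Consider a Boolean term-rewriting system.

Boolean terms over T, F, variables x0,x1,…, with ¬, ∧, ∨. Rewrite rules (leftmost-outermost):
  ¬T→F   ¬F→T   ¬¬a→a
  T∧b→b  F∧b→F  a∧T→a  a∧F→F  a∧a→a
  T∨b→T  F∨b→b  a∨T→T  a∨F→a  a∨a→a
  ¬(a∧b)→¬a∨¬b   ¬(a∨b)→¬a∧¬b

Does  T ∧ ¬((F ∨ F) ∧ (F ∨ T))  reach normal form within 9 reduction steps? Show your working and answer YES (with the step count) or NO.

Answer: YES — reaches normal form T in 6 ≤ 9 steps

Derivation:
  start: T ∧ ¬((F ∨ F) ∧ (F ∨ T))
  step 1: ¬((F ∨ F) ∧ (F ∨ T))
  step 2: ¬(F ∨ F) ∨ ¬(F ∨ T)
  step 3: (¬F ∧ ¬F) ∨ ¬(F ∨ T)
  step 4: ¬F ∨ ¬(F ∨ T)
  step 5: T ∨ ¬(F ∨ T)
  step 6: T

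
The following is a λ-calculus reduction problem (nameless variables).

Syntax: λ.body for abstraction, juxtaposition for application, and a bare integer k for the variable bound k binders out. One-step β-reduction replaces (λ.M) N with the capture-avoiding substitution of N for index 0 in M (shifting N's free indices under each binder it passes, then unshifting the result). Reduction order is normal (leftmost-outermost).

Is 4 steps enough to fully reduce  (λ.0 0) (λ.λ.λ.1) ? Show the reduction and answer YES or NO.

  start: (λ.0 0) (λ.λ.λ.1)
  →1  (λ.λ.λ.1) (λ.λ.λ.1)
  →2  λ.λ.1

Answer: YES — reaches normal form λ.λ.1 in 2 ≤ 4 steps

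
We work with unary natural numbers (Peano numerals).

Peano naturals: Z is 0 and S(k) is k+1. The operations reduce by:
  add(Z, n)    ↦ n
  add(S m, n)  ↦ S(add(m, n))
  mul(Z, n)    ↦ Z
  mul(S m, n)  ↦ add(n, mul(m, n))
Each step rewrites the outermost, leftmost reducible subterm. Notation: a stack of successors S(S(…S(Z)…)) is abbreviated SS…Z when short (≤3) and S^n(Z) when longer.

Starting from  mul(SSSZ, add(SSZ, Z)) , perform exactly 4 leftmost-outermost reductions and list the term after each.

Answer: after 4 steps: S(add(S(add(Z, Z)), mul(SSZ, add(SSZ, Z))))

Derivation:
  start: mul(SSSZ, add(SSZ, Z))
  [1] add(add(SSZ, Z), mul(SSZ, add(SSZ, Z)))
  [2] add(S(add(SZ, Z)), mul(SSZ, add(SSZ, Z)))
  [3] S(add(add(SZ, Z), mul(SSZ, add(SSZ, Z))))
  [4] S(add(S(add(Z, Z)), mul(SSZ, add(SSZ, Z))))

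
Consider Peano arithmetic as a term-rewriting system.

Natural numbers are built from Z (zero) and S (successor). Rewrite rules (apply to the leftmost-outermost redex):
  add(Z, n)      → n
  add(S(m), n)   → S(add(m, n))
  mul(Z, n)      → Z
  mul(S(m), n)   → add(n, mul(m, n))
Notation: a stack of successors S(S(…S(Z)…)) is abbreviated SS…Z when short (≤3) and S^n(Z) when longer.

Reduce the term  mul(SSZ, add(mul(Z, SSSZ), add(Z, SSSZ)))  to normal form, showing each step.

Answer: normal form = S^6(Z)  (in 17 steps)

Reduction:
  start: mul(SSZ, add(mul(Z, SSSZ), add(Z, SSSZ)))
  →1  add(add(mul(Z, SSSZ), add(Z, SSSZ)), mul(SZ, add(mul(Z, SSSZ), add(Z, SSSZ))))
  →2  add(add(Z, add(Z, SSSZ)), mul(SZ, add(mul(Z, SSSZ), add(Z, SSSZ))))
  →3  add(add(Z, SSSZ), mul(SZ, add(mul(Z, SSSZ), add(Z, SSSZ))))
  →4  add(SSSZ, mul(SZ, add(mul(Z, SSSZ), add(Z, SSSZ))))
  →5  S(add(SSZ, mul(SZ, add(mul(Z, SSSZ), add(Z, SSSZ)))))
  →6  S(S(add(SZ, mul(SZ, add(mul(Z, SSSZ), add(Z, SSSZ))))))
  →7  S(S(S(add(Z, mul(SZ, add(mul(Z, SSSZ), add(Z, SSSZ)))))))
  →8  S(S(S(mul(SZ, add(mul(Z, SSSZ), add(Z, SSSZ))))))
  →9  S(S(S(add(add(mul(Z, SSSZ), add(Z, SSSZ)), mul(Z, add(mul(Z, SSSZ), add(Z, SSSZ)))))))
  →10  S(S(S(add(add(Z, add(Z, SSSZ)), mul(Z, add(mul(Z, SSSZ), add(Z, SSSZ)))))))
  →11  S(S(S(add(add(Z, SSSZ), mul(Z, add(mul(Z, SSSZ), add(Z, SSSZ)))))))
  →12  S(S(S(add(SSSZ, mul(Z, add(mul(Z, SSSZ), add(Z, SSSZ)))))))
  →13  S(S(S(S(add(SSZ, mul(Z, add(mul(Z, SSSZ), add(Z, SSSZ))))))))
  →14  S(S(S(S(S(add(SZ, mul(Z, add(mul(Z, SSSZ), add(Z, SSSZ)))))))))
  →15  S(S(S(S(S(S(add(Z, mul(Z, add(mul(Z, SSSZ), add(Z, SSSZ))))))))))
  →16  S(S(S(S(S(S(mul(Z, add(mul(Z, SSSZ), add(Z, SSSZ)))))))))
  →17  S^6(Z)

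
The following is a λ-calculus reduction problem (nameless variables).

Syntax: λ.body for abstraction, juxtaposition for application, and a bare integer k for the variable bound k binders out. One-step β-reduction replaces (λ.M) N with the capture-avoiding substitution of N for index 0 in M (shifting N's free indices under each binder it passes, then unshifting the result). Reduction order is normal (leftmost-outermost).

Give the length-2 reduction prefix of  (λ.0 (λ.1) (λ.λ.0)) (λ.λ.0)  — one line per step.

Answer: after 2 steps: (λ.0) (λ.λ.0)

Reduction:
  start: (λ.0 (λ.1) (λ.λ.0)) (λ.λ.0)
  [1] (λ.λ.0) (λ.λ.λ.0) (λ.λ.0)
  [2] (λ.0) (λ.λ.0)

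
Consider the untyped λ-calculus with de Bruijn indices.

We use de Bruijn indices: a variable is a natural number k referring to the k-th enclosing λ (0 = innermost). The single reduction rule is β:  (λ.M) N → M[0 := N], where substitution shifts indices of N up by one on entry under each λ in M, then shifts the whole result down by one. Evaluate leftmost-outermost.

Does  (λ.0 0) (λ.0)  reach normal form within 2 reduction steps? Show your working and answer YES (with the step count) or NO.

  start: (λ.0 0) (λ.0)
  step 1: (λ.0) (λ.0)
  step 2: λ.0

Answer: YES — reaches normal form λ.0 in 2 ≤ 2 steps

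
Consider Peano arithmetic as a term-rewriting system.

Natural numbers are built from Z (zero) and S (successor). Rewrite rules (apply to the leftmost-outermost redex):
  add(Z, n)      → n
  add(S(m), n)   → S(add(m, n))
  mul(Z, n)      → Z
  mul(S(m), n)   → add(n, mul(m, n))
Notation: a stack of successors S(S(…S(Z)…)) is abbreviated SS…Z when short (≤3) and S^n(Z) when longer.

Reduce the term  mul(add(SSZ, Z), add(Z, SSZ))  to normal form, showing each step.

Answer: normal form = S^4(Z)  (in 14 steps)

Derivation:
  start: mul(add(SSZ, Z), add(Z, SSZ))
  step 1: mul(S(add(SZ, Z)), add(Z, SSZ))
  step 2: add(add(Z, SSZ), mul(add(SZ, Z), add(Z, SSZ)))
  step 3: add(SSZ, mul(add(SZ, Z), add(Z, SSZ)))
  step 4: S(add(SZ, mul(add(SZ, Z), add(Z, SSZ))))
  step 5: S(S(add(Z, mul(add(SZ, Z), add(Z, SSZ)))))
  step 6: S(S(mul(add(SZ, Z), add(Z, SSZ))))
  step 7: S(S(mul(S(add(Z, Z)), add(Z, SSZ))))
  step 8: S(S(add(add(Z, SSZ), mul(add(Z, Z), add(Z, SSZ)))))
  step 9: S(S(add(SSZ, mul(add(Z, Z), add(Z, SSZ)))))
  step 10: S(S(S(add(SZ, mul(add(Z, Z), add(Z, SSZ))))))
  step 11: S(S(S(S(add(Z, mul(add(Z, Z), add(Z, SSZ)))))))
  step 12: S(S(S(S(mul(add(Z, Z), add(Z, SSZ))))))
  step 13: S(S(S(S(mul(Z, add(Z, SSZ))))))
  step 14: S^4(Z)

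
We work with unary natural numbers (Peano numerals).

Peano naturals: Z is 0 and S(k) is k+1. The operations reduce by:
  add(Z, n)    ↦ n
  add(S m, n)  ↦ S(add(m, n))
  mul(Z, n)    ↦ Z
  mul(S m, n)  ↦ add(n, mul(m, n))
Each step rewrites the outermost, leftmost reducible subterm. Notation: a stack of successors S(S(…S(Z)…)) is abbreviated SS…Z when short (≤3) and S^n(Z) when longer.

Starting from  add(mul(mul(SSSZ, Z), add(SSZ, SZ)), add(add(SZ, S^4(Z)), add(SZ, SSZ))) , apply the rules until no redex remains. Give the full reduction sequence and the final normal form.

Answer: normal form = S^8(Z)  (in 19 steps)

Derivation:
  start: add(mul(mul(SSSZ, Z), add(SSZ, SZ)), add(add(SZ, S^4(Z)), add(SZ, SSZ)))
  [1] add(mul(add(Z, mul(SSZ, Z)), add(SSZ, SZ)), add(add(SZ, S^4(Z)), add(SZ, SSZ)))
  [2] add(mul(mul(SSZ, Z), add(SSZ, SZ)), add(add(SZ, S^4(Z)), add(SZ, SSZ)))
  [3] add(mul(add(Z, mul(SZ, Z)), add(SSZ, SZ)), add(add(SZ, S^4(Z)), add(SZ, SSZ)))
  [4] add(mul(mul(SZ, Z), add(SSZ, SZ)), add(add(SZ, S^4(Z)), add(SZ, SSZ)))
  [5] add(mul(add(Z, mul(Z, Z)), add(SSZ, SZ)), add(add(SZ, S^4(Z)), add(SZ, SSZ)))
  [6] add(mul(mul(Z, Z), add(SSZ, SZ)), add(add(SZ, S^4(Z)), add(SZ, SSZ)))
  [7] add(mul(Z, add(SSZ, SZ)), add(add(SZ, S^4(Z)), add(SZ, SSZ)))
  [8] add(Z, add(add(SZ, S^4(Z)), add(SZ, SSZ)))
  [9] add(add(SZ, S^4(Z)), add(SZ, SSZ))
  [10] add(S(add(Z, S^4(Z))), add(SZ, SSZ))
  [11] S(add(add(Z, S^4(Z)), add(SZ, SSZ)))
  [12] S(add(S^4(Z), add(SZ, SSZ)))
  [13] S(S(add(SSSZ, add(SZ, SSZ))))
  [14] S(S(S(add(SSZ, add(SZ, SSZ)))))
  [15] S(S(S(S(add(SZ, add(SZ, SSZ))))))
  [16] S(S(S(S(S(add(Z, add(SZ, SSZ)))))))
  [17] S(S(S(S(S(add(SZ, SSZ))))))
  [18] S(S(S(S(S(S(add(Z, SSZ)))))))
  [19] S^8(Z)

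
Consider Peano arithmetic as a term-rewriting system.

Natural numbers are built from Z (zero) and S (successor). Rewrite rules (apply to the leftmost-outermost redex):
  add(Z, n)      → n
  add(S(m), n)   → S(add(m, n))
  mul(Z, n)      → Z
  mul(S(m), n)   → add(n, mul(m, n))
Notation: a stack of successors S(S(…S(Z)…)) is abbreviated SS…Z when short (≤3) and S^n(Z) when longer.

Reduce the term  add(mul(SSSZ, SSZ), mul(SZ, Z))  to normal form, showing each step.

  start: add(mul(SSSZ, SSZ), mul(SZ, Z))
  [1] add(add(SSZ, mul(SSZ, SSZ)), mul(SZ, Z))
  [2] add(S(add(SZ, mul(SSZ, SSZ))), mul(SZ, Z))
  [3] S(add(add(SZ, mul(SSZ, SSZ)), mul(SZ, Z)))
  [4] S(add(S(add(Z, mul(SSZ, SSZ))), mul(SZ, Z)))
  [5] S(S(add(add(Z, mul(SSZ, SSZ)), mul(SZ, Z))))
  [6] S(S(add(mul(SSZ, SSZ), mul(SZ, Z))))
  [7] S(S(add(add(SSZ, mul(SZ, SSZ)), mul(SZ, Z))))
  [8] S(S(add(S(add(SZ, mul(SZ, SSZ))), mul(SZ, Z))))
  [9] S(S(S(add(add(SZ, mul(SZ, SSZ)), mul(SZ, Z)))))
  [10] S(S(S(add(S(add(Z, mul(SZ, SSZ))), mul(SZ, Z)))))
  [11] S(S(S(S(add(add(Z, mul(SZ, SSZ)), mul(SZ, Z))))))
  [12] S(S(S(S(add(mul(SZ, SSZ), mul(SZ, Z))))))
  [13] S(S(S(S(add(add(SSZ, mul(Z, SSZ)), mul(SZ, Z))))))
  [14] S(S(S(S(add(S(add(SZ, mul(Z, SSZ))), mul(SZ, Z))))))
  [15] S(S(S(S(S(add(add(SZ, mul(Z, SSZ)), mul(SZ, Z)))))))
  [16] S(S(S(S(S(add(S(add(Z, mul(Z, SSZ))), mul(SZ, Z)))))))
  [17] S(S(S(S(S(S(add(add(Z, mul(Z, SSZ)), mul(SZ, Z))))))))
  [18] S(S(S(S(S(S(add(mul(Z, SSZ), mul(SZ, Z))))))))
  [19] S(S(S(S(S(S(add(Z, mul(SZ, Z))))))))
  [20] S(S(S(S(S(S(mul(SZ, Z)))))))
  [21] S(S(S(S(S(S(add(Z, mul(Z, Z))))))))
  [22] S(S(S(S(S(S(mul(Z, Z)))))))
  [23] S^6(Z)

Answer: normal form = S^6(Z)  (in 23 steps)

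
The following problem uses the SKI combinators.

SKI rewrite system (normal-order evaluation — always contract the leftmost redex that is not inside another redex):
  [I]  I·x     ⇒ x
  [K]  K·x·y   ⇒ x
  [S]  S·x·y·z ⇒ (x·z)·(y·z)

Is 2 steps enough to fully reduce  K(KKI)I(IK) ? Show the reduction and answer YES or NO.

  start: K(KKI)I(IK)
  step 1: KKI(IK)
  step 2: K(IK)

Answer: NO — after 2 steps the term is K(IK), not yet normal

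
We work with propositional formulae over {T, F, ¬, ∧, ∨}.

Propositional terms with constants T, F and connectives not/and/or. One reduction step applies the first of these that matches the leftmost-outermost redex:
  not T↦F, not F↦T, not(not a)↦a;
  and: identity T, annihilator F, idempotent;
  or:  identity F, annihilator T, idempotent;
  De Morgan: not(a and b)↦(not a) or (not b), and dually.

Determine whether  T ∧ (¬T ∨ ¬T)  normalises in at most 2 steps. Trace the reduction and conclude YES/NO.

Answer: NO — after 2 steps the term is ¬T, not yet normal

Working:
  start: T ∧ (¬T ∨ ¬T)
  →1  ¬T ∨ ¬T
  →2  ¬T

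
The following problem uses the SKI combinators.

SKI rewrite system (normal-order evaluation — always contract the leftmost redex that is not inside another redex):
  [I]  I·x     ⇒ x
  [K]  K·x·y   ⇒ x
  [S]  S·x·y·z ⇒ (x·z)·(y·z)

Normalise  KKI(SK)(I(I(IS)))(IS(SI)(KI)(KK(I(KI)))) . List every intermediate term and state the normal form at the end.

  start: KKI(SK)(I(I(IS)))(IS(SI)(KI)(KK(I(KI))))
  [1] K(SK)(I(I(IS)))(IS(SI)(KI)(KK(I(KI))))
  [2] SK(IS(SI)(KI)(KK(I(KI))))
  [3] SK(S(SI)(KI)(KK(I(KI))))
  [4] SK(SI(KK(I(KI)))(KI(KK(I(KI)))))
  [5] SK(I(KI(KK(I(KI))))(KK(I(KI))(KI(KK(I(KI))))))
  [6] SK(KI(KK(I(KI)))(KK(I(KI))(KI(KK(I(KI))))))
  [7] SK(I(KK(I(KI))(KI(KK(I(KI))))))
  [8] SK(KK(I(KI))(KI(KK(I(KI)))))
  [9] SK(K(KI(KK(I(KI)))))
  [10] SK(KI)

Answer: normal form = SK(KI)  (in 10 steps)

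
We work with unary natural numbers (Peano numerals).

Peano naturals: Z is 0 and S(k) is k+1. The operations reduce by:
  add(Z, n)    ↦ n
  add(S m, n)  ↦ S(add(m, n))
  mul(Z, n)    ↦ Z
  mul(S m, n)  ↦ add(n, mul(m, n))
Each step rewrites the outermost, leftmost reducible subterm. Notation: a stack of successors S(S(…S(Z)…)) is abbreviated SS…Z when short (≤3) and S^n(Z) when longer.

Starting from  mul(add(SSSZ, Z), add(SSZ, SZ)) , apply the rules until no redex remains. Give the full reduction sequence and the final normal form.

  start: mul(add(SSSZ, Z), add(SSZ, SZ))
  step 1: mul(S(add(SSZ, Z)), add(SSZ, SZ))
  step 2: add(add(SSZ, SZ), mul(add(SSZ, Z), add(SSZ, SZ)))
  step 3: add(S(add(SZ, SZ)), mul(add(SSZ, Z), add(SSZ, SZ)))
  step 4: S(add(add(SZ, SZ), mul(add(SSZ, Z), add(SSZ, SZ))))
  step 5: S(add(S(add(Z, SZ)), mul(add(SSZ, Z), add(SSZ, SZ))))
  step 6: S(S(add(add(Z, SZ), mul(add(SSZ, Z), add(SSZ, SZ)))))
  step 7: S(S(add(SZ, mul(add(SSZ, Z), add(SSZ, SZ)))))
  step 8: S(S(S(add(Z, mul(add(SSZ, Z), add(SSZ, SZ))))))
  step 9: S(S(S(mul(add(SSZ, Z), add(SSZ, SZ)))))
  step 10: S(S(S(mul(S(add(SZ, Z)), add(SSZ, SZ)))))
  step 11: S(S(S(add(add(SSZ, SZ), mul(add(SZ, Z), add(SSZ, SZ))))))
  step 12: S(S(S(add(S(add(SZ, SZ)), mul(add(SZ, Z), add(SSZ, SZ))))))
  step 13: S(S(S(S(add(add(SZ, SZ), mul(add(SZ, Z), add(SSZ, SZ)))))))
  step 14: S(S(S(S(add(S(add(Z, SZ)), mul(add(SZ, Z), add(SSZ, SZ)))))))
  step 15: S(S(S(S(S(add(add(Z, SZ), mul(add(SZ, Z), add(SSZ, SZ))))))))
  step 16: S(S(S(S(S(add(SZ, mul(add(SZ, Z), add(SSZ, SZ))))))))
  step 17: S(S(S(S(S(S(add(Z, mul(add(SZ, Z), add(SSZ, SZ)))))))))
  step 18: S(S(S(S(S(S(mul(add(SZ, Z), add(SSZ, SZ))))))))
  step 19: S(S(S(S(S(S(mul(S(add(Z, Z)), add(SSZ, SZ))))))))
  step 20: S(S(S(S(S(S(add(add(SSZ, SZ), mul(add(Z, Z), add(SSZ, SZ)))))))))
  step 21: S(S(S(S(S(S(add(S(add(SZ, SZ)), mul(add(Z, Z), add(SSZ, SZ)))))))))
  step 22: S(S(S(S(S(S(S(add(add(SZ, SZ), mul(add(Z, Z), add(SSZ, SZ))))))))))
  step 23: S(S(S(S(S(S(S(add(S(add(Z, SZ)), mul(add(Z, Z), add(SSZ, SZ))))))))))
  step 24: S(S(S(S(S(S(S(S(add(add(Z, SZ), mul(add(Z, Z), add(SSZ, SZ)))))))))))
  step 25: S(S(S(S(S(S(S(S(add(SZ, mul(add(Z, Z), add(SSZ, SZ)))))))))))
  step 26: S(S(S(S(S(S(S(S(S(add(Z, mul(add(Z, Z), add(SSZ, SZ))))))))))))
  step 27: S(S(S(S(S(S(S(S(S(mul(add(Z, Z), add(SSZ, SZ)))))))))))
  step 28: S(S(S(S(S(S(S(S(S(mul(Z, add(SSZ, SZ)))))))))))
  step 29: S^9(Z)

Answer: normal form = S^9(Z)  (in 29 steps)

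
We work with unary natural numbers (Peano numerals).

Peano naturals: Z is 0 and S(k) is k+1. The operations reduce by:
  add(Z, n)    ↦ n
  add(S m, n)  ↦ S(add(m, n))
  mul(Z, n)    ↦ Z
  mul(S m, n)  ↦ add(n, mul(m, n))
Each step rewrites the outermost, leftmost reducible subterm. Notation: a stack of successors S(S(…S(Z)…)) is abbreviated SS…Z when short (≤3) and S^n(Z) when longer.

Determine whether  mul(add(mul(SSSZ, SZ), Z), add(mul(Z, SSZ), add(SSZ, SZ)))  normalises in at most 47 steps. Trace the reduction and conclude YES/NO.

  start: mul(add(mul(SSSZ, SZ), Z), add(mul(Z, SSZ), add(SSZ, SZ)))
  [1] mul(add(add(SZ, mul(SSZ, SZ)), Z), add(mul(Z, SSZ), add(SSZ, SZ)))
  [2] mul(add(S(add(Z, mul(SSZ, SZ))), Z), add(mul(Z, SSZ), add(SSZ, SZ)))
  [3] mul(S(add(add(Z, mul(SSZ, SZ)), Z)), add(mul(Z, SSZ), add(SSZ, SZ)))
  [4] add(add(mul(Z, SSZ), add(SSZ, SZ)), mul(add(add(Z, mul(SSZ, SZ)), Z), add(mul(Z, SSZ), add(SSZ, SZ))))
  [5] add(add(Z, add(SSZ, SZ)), mul(add(add(Z, mul(SSZ, SZ)), Z), add(mul(Z, SSZ), add(SSZ, SZ))))
  [6] add(add(SSZ, SZ), mul(add(add(Z, mul(SSZ, SZ)), Z), add(mul(Z, SSZ), add(SSZ, SZ))))
  [7] add(S(add(SZ, SZ)), mul(add(add(Z, mul(SSZ, SZ)), Z), add(mul(Z, SSZ), add(SSZ, SZ))))
  [8] S(add(add(SZ, SZ), mul(add(add(Z, mul(SSZ, SZ)), Z), add(mul(Z, SSZ), add(SSZ, SZ)))))
  [9] S(add(S(add(Z, SZ)), mul(add(add(Z, mul(SSZ, SZ)), Z), add(mul(Z, SSZ), add(SSZ, SZ)))))
  [10] S(S(add(add(Z, SZ), mul(add(add(Z, mul(SSZ, SZ)), Z), add(mul(Z, SSZ), add(SSZ, SZ))))))
  [11] S(S(add(SZ, mul(add(add(Z, mul(SSZ, SZ)), Z), add(mul(Z, SSZ), add(SSZ, SZ))))))
  [12] S(S(S(add(Z, mul(add(add(Z, mul(SSZ, SZ)), Z), add(mul(Z, SSZ), add(SSZ, SZ)))))))
  [13] S(S(S(mul(add(add(Z, mul(SSZ, SZ)), Z), add(mul(Z, SSZ), add(SSZ, SZ))))))
  [14] S(S(S(mul(add(mul(SSZ, SZ), Z), add(mul(Z, SSZ), add(SSZ, SZ))))))
  [15] S(S(S(mul(add(add(SZ, mul(SZ, SZ)), Z), add(mul(Z, SSZ), add(SSZ, SZ))))))
  [16] S(S(S(mul(add(S(add(Z, mul(SZ, SZ))), Z), add(mul(Z, SSZ), add(SSZ, SZ))))))
  [17] S(S(S(mul(S(add(add(Z, mul(SZ, SZ)), Z)), add(mul(Z, SSZ), add(SSZ, SZ))))))
  [18] S(S(S(add(add(mul(Z, SSZ), add(SSZ, SZ)), mul(add(add(Z, mul(SZ, SZ)), Z), add(mul(Z, SSZ), add(SSZ, SZ)))))))
  [19] S(S(S(add(add(Z, add(SSZ, SZ)), mul(add(add(Z, mul(SZ, SZ)), Z), add(mul(Z, SSZ), add(SSZ, SZ)))))))
  [20] S(S(S(add(add(SSZ, SZ), mul(add(add(Z, mul(SZ, SZ)), Z), add(mul(Z, SSZ), add(SSZ, SZ)))))))
  [21] S(S(S(add(S(add(SZ, SZ)), mul(add(add(Z, mul(SZ, SZ)), Z), add(mul(Z, SSZ), add(SSZ, SZ)))))))
  [22] S(S(S(S(add(add(SZ, SZ), mul(add(add(Z, mul(SZ, SZ)), Z), add(mul(Z, SSZ), add(SSZ, SZ))))))))
  [23] S(S(S(S(add(S(add(Z, SZ)), mul(add(add(Z, mul(SZ, SZ)), Z), add(mul(Z, SSZ), add(SSZ, SZ))))))))
  [24] S(S(S(S(S(add(add(Z, SZ), mul(add(add(Z, mul(SZ, SZ)), Z), add(mul(Z, SSZ), add(SSZ, SZ)))))))))
  [25] S(S(S(S(S(add(SZ, mul(add(add(Z, mul(SZ, SZ)), Z), add(mul(Z, SSZ), add(SSZ, SZ)))))))))
  [26] S(S(S(S(S(S(add(Z, mul(add(add(Z, mul(SZ, SZ)), Z), add(mul(Z, SSZ), add(SSZ, SZ))))))))))
  [27] S(S(S(S(S(S(mul(add(add(Z, mul(SZ, SZ)), Z), add(mul(Z, SSZ), add(SSZ, SZ)))))))))
  [28] S(S(S(S(S(S(mul(add(mul(SZ, SZ), Z), add(mul(Z, SSZ), add(SSZ, SZ)))))))))
  [29] S(S(S(S(S(S(mul(add(add(SZ, mul(Z, SZ)), Z), add(mul(Z, SSZ), add(SSZ, SZ)))))))))
  [30] S(S(S(S(S(S(mul(add(S(add(Z, mul(Z, SZ))), Z), add(mul(Z, SSZ), add(SSZ, SZ)))))))))
  [31] S(S(S(S(S(S(mul(S(add(add(Z, mul(Z, SZ)), Z)), add(mul(Z, SSZ), add(SSZ, SZ)))))))))
  [32] S(S(S(S(S(S(add(add(mul(Z, SSZ), add(SSZ, SZ)), mul(add(add(Z, mul(Z, SZ)), Z), add(mul(Z, SSZ), add(SSZ, SZ))))))))))
  [33] S(S(S(S(S(S(add(add(Z, add(SSZ, SZ)), mul(add(add(Z, mul(Z, SZ)), Z), add(mul(Z, SSZ), add(SSZ, SZ))))))))))
  [34] S(S(S(S(S(S(add(add(SSZ, SZ), mul(add(add(Z, mul(Z, SZ)), Z), add(mul(Z, SSZ), add(SSZ, SZ))))))))))
  [35] S(S(S(S(S(S(add(S(add(SZ, SZ)), mul(add(add(Z, mul(Z, SZ)), Z), add(mul(Z, SSZ), add(SSZ, SZ))))))))))
  [36] S(S(S(S(S(S(S(add(add(SZ, SZ), mul(add(add(Z, mul(Z, SZ)), Z), add(mul(Z, SSZ), add(SSZ, SZ)))))))))))
  [37] S(S(S(S(S(S(S(add(S(add(Z, SZ)), mul(add(add(Z, mul(Z, SZ)), Z), add(mul(Z, SSZ), add(SSZ, SZ)))))))))))
  [38] S(S(S(S(S(S(S(S(add(add(Z, SZ), mul(add(add(Z, mul(Z, SZ)), Z), add(mul(Z, SSZ), add(SSZ, SZ))))))))))))
  [39] S(S(S(S(S(S(S(S(add(SZ, mul(add(add(Z, mul(Z, SZ)), Z), add(mul(Z, SSZ), add(SSZ, SZ))))))))))))
  [40] S(S(S(S(S(S(S(S(S(add(Z, mul(add(add(Z, mul(Z, SZ)), Z), add(mul(Z, SSZ), add(SSZ, SZ)))))))))))))
  [41] S(S(S(S(S(S(S(S(S(mul(add(add(Z, mul(Z, SZ)), Z), add(mul(Z, SSZ), add(SSZ, SZ))))))))))))
  [42] S(S(S(S(S(S(S(S(S(mul(add(mul(Z, SZ), Z), add(mul(Z, SSZ), add(SSZ, SZ))))))))))))
  [43] S(S(S(S(S(S(S(S(S(mul(add(Z, Z), add(mul(Z, SSZ), add(SSZ, SZ))))))))))))
  [44] S(S(S(S(S(S(S(S(S(mul(Z, add(mul(Z, SSZ), add(SSZ, SZ))))))))))))
  [45] S^9(Z)

Answer: YES — reaches normal form S^9(Z) in 45 ≤ 47 steps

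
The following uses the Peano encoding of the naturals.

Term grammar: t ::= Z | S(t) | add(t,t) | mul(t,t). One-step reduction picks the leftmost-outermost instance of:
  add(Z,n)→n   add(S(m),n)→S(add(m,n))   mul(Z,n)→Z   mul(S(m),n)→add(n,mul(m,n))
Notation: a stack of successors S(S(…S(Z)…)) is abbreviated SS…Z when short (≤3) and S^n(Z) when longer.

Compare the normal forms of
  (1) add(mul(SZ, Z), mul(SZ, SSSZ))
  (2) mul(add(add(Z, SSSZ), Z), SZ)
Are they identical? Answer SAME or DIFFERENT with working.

Term A:
  start: add(mul(SZ, Z), mul(SZ, SSSZ))
  step 1: add(add(Z, mul(Z, Z)), mul(SZ, SSSZ))
  step 2: add(mul(Z, Z), mul(SZ, SSSZ))
  step 3: add(Z, mul(SZ, SSSZ))
  step 4: mul(SZ, SSSZ)
  step 5: add(SSSZ, mul(Z, SSSZ))
  step 6: S(add(SSZ, mul(Z, SSSZ)))
  step 7: S(S(add(SZ, mul(Z, SSSZ))))
  step 8: S(S(S(add(Z, mul(Z, SSSZ)))))
  step 9: S(S(S(mul(Z, SSSZ))))
  step 10: SSSZ

Term B:
  start: mul(add(add(Z, SSSZ), Z), SZ)
  step 1: mul(add(SSSZ, Z), SZ)
  step 2: mul(S(add(SSZ, Z)), SZ)
  step 3: add(SZ, mul(add(SSZ, Z), SZ))
  step 4: S(add(Z, mul(add(SSZ, Z), SZ)))
  step 5: S(mul(add(SSZ, Z), SZ))
  step 6: S(mul(S(add(SZ, Z)), SZ))
  step 7: S(add(SZ, mul(add(SZ, Z), SZ)))
  step 8: S(S(add(Z, mul(add(SZ, Z), SZ))))
  step 9: S(S(mul(add(SZ, Z), SZ)))
  step 10: S(S(mul(S(add(Z, Z)), SZ)))
  step 11: S(S(add(SZ, mul(add(Z, Z), SZ))))
  step 12: S(S(S(add(Z, mul(add(Z, Z), SZ)))))
  step 13: S(S(S(mul(add(Z, Z), SZ))))
  step 14: S(S(S(mul(Z, SZ))))
  step 15: SSSZ

Answer: SAME — A ⇓ SSSZ, B ⇓ SSSZ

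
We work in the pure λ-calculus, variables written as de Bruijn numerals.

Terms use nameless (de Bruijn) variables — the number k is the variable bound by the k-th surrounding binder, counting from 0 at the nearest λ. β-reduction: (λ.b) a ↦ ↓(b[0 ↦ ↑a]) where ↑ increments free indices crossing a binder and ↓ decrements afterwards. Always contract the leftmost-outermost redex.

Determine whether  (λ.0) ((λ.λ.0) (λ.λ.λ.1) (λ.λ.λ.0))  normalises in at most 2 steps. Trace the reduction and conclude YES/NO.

  start: (λ.0) ((λ.λ.0) (λ.λ.λ.1) (λ.λ.λ.0))
  →1  (λ.λ.0) (λ.λ.λ.1) (λ.λ.λ.0)
  →2  (λ.0) (λ.λ.λ.0)

Answer: NO — after 2 steps the term is (λ.0) (λ.λ.λ.0), not yet normal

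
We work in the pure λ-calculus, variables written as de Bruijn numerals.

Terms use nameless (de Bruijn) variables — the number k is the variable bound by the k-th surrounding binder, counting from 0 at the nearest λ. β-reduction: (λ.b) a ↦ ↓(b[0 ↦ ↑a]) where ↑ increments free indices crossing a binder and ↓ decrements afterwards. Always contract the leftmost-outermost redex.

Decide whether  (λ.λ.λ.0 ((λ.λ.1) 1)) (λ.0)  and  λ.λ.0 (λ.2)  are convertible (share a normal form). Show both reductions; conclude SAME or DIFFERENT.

Term A:
  start: (λ.λ.λ.0 ((λ.λ.1) 1)) (λ.0)
  →1  λ.λ.0 ((λ.λ.1) 1)
  →2  λ.λ.0 (λ.2)

Term B:
  start: λ.λ.0 (λ.2)

Answer: SAME — A ⇓ λ.λ.0 (λ.2), B ⇓ λ.λ.0 (λ.2)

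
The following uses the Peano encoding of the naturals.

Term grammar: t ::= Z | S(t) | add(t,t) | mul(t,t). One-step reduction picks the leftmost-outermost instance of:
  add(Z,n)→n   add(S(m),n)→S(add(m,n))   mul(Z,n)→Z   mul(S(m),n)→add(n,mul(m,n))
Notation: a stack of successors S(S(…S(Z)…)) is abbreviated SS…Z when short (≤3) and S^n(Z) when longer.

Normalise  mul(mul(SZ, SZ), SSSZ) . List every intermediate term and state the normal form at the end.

Answer: normal form = SSSZ  (in 10 steps)

Derivation:
  start: mul(mul(SZ, SZ), SSSZ)
  [1] mul(add(SZ, mul(Z, SZ)), SSSZ)
  [2] mul(S(add(Z, mul(Z, SZ))), SSSZ)
  [3] add(SSSZ, mul(add(Z, mul(Z, SZ)), SSSZ))
  [4] S(add(SSZ, mul(add(Z, mul(Z, SZ)), SSSZ)))
  [5] S(S(add(SZ, mul(add(Z, mul(Z, SZ)), SSSZ))))
  [6] S(S(S(add(Z, mul(add(Z, mul(Z, SZ)), SSSZ)))))
  [7] S(S(S(mul(add(Z, mul(Z, SZ)), SSSZ))))
  [8] S(S(S(mul(mul(Z, SZ), SSSZ))))
  [9] S(S(S(mul(Z, SSSZ))))
  [10] SSSZ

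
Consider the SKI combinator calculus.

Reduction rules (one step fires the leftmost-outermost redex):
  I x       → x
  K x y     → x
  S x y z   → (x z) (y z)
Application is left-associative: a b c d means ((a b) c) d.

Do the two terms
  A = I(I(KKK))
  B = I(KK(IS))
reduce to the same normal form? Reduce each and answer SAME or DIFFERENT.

Answer: SAME — A ⇓ K, B ⇓ K

Reduction:
Term A:
  start: I(I(KKK))
  step 1: I(KKK)
  step 2: KKK
  step 3: K

Term B:
  start: I(KK(IS))
  step 1: KK(IS)
  step 2: K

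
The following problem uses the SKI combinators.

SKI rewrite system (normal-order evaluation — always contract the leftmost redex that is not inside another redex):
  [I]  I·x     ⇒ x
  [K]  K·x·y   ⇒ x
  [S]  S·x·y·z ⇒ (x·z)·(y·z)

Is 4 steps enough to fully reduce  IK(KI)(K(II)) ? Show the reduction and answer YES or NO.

Answer: YES — reaches normal form KI in 2 ≤ 4 steps

Reduction:
  start: IK(KI)(K(II))
  [1] K(KI)(K(II))
  [2] KI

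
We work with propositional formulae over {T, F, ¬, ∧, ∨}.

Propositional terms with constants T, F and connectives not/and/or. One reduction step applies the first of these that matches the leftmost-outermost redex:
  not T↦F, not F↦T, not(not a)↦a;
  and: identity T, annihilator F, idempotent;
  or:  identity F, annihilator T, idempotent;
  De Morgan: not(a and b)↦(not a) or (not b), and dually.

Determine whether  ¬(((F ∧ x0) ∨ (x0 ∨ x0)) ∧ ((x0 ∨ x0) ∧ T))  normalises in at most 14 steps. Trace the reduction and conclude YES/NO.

  start: ¬(((F ∧ x0) ∨ (x0 ∨ x0)) ∧ ((x0 ∨ x0) ∧ T))
  →1  ¬((F ∧ x0) ∨ (x0 ∨ x0)) ∨ ¬((x0 ∨ x0) ∧ T)
  →2  (¬(F ∧ x0) ∧ ¬(x0 ∨ x0)) ∨ ¬((x0 ∨ x0) ∧ T)
  →3  ((¬F ∨ ¬x0) ∧ ¬(x0 ∨ x0)) ∨ ¬((x0 ∨ x0) ∧ T)
  →4  ((T ∨ ¬x0) ∧ ¬(x0 ∨ x0)) ∨ ¬((x0 ∨ x0) ∧ T)
  →5  (T ∧ ¬(x0 ∨ x0)) ∨ ¬((x0 ∨ x0) ∧ T)
  →6  ¬(x0 ∨ x0) ∨ ¬((x0 ∨ x0) ∧ T)
  →7  (¬x0 ∧ ¬x0) ∨ ¬((x0 ∨ x0) ∧ T)
  →8  ¬x0 ∨ ¬((x0 ∨ x0) ∧ T)
  →9  ¬x0 ∨ (¬(x0 ∨ x0) ∨ ¬T)
  →10  ¬x0 ∨ ((¬x0 ∧ ¬x0) ∨ ¬T)
  →11  ¬x0 ∨ (¬x0 ∨ ¬T)
  →12  ¬x0 ∨ (¬x0 ∨ F)
  →13  ¬x0 ∨ ¬x0
  →14  ¬x0

Answer: YES — reaches normal form ¬x0 in 14 ≤ 14 steps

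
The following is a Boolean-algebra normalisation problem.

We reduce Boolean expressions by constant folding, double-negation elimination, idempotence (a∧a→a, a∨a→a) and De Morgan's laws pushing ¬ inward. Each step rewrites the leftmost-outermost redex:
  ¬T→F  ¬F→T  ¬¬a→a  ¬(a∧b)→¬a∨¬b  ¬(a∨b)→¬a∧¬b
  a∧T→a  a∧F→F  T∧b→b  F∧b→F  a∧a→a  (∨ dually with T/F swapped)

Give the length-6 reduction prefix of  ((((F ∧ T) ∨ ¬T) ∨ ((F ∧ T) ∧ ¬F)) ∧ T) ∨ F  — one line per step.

Answer: after 6 steps: (F ∧ T) ∧ ¬F

Working:
  start: ((((F ∧ T) ∨ ¬T) ∨ ((F ∧ T) ∧ ¬F)) ∧ T) ∨ F
  [1] (((F ∧ T) ∨ ¬T) ∨ ((F ∧ T) ∧ ¬F)) ∧ T
  [2] ((F ∧ T) ∨ ¬T) ∨ ((F ∧ T) ∧ ¬F)
  [3] (F ∨ ¬T) ∨ ((F ∧ T) ∧ ¬F)
  [4] ¬T ∨ ((F ∧ T) ∧ ¬F)
  [5] F ∨ ((F ∧ T) ∧ ¬F)
  [6] (F ∧ T) ∧ ¬F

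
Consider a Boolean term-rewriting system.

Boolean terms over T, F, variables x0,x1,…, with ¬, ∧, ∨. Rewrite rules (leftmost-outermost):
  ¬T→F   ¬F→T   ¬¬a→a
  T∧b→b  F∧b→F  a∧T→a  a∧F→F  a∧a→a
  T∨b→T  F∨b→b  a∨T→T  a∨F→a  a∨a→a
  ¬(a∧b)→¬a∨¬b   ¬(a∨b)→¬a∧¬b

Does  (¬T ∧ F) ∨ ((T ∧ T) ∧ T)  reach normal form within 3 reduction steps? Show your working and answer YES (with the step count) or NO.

  start: (¬T ∧ F) ∨ ((T ∧ T) ∧ T)
  [1] F ∨ ((T ∧ T) ∧ T)
  [2] (T ∧ T) ∧ T
  [3] T ∧ T

Answer: NO — after 3 steps the term is T ∧ T, not yet normal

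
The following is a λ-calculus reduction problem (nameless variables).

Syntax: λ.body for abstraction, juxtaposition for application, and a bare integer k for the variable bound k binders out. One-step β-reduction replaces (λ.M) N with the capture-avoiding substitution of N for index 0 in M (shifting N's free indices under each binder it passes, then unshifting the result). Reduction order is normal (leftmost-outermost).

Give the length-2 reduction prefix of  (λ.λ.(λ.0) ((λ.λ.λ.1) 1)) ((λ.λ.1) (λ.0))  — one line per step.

  start: (λ.λ.(λ.0) ((λ.λ.λ.1) 1)) ((λ.λ.1) (λ.0))
  [1] λ.(λ.0) ((λ.λ.λ.1) ((λ.λ.1) (λ.0)))
  [2] λ.(λ.λ.λ.1) ((λ.λ.1) (λ.0))

Answer: after 2 steps: λ.(λ.λ.λ.1) ((λ.λ.1) (λ.0))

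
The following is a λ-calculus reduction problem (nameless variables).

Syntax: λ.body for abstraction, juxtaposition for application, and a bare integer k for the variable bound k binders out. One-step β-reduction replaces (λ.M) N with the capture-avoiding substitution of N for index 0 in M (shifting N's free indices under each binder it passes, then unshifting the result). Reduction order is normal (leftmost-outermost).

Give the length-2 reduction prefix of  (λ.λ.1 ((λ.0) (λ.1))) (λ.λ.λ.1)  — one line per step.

Answer: after 2 steps: λ.λ.λ.1

Derivation:
  start: (λ.λ.1 ((λ.0) (λ.1))) (λ.λ.λ.1)
  [1] λ.(λ.λ.λ.1) ((λ.0) (λ.1))
  [2] λ.λ.λ.1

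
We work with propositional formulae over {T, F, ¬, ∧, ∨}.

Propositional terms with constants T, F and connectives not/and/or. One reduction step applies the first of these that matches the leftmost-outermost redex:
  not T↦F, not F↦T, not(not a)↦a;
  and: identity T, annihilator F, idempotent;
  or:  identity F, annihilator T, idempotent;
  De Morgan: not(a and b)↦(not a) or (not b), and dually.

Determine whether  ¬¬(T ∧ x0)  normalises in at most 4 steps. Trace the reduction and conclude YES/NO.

  start: ¬¬(T ∧ x0)
  [1] T ∧ x0
  [2] x0

Answer: YES — reaches normal form x0 in 2 ≤ 4 steps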